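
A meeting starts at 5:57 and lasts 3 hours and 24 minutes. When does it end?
Starting time: 5:57
Adding 24 minutes to 57 minutes: 57 + 24 = 81 minutes = 1 hour and 21 minutes
Adding 3 hours: 5 + 3 + 1 (carry) = 9
Final time: 9:21

Final answer: 9:21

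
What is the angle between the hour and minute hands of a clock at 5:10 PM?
Hour hand position: 5 x 30 + 10 x 0.5 = 155 degrees
Minute hand position: 10 x 6 = 60 degrees
Difference: |155 - 60| = 95 degrees
The angle between the hands is 95 degrees

Final answer: 95 degrees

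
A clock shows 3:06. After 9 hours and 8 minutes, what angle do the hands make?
First find the time 9 hours and 8 minutes after 3:06.
Total minutes: 3 x 60 + 6 + 9 x 60 + 8 = 734.
734 mod 720 = 14 minutes = 12:14.
Now compute the angle at 12:14:
Hour hand: 0 x 30 + 14 x 0.5 = 7 degrees
Minute hand: 14 x 6 = 84 degrees
Difference: |7 - 84| = 77 degrees
The angle is 77 degrees

Final answer: 77 degrees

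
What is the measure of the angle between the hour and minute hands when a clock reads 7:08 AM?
Hour hand position: 7 x 30 + 8 x 0.5 = 214 degrees
Minute hand position: 8 x 6 = 48 degrees
Difference: |214 - 48| = 166 degrees
The angle between the hands is 166 degrees

Final answer: 166 degrees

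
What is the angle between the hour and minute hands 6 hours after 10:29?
First find the time 6 hours after 10:29.
Total minutes: 10 x 60 + 29 + 6 x 60 + 0 = 989.
989 mod 720 = 269 minutes = 4:29.
Now compute the angle at 4:29:
Hour hand: 4 x 30 + 29 x 0.5 = 134.5 degrees
Minute hand: 29 x 6 = 174 degrees
Difference: |134.5 - 174| = 39.5 degrees
The angle is 39.5 degrees

Final answer: 39.5 degrees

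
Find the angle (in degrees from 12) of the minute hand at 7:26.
The minute hand moves 6 degrees per minute.
At 7:26: 26 x 6 = 156 degrees

Final answer: 156 degrees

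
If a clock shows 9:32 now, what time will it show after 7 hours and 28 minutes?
Starting time: 9:32
Adding 28 minutes to 32 minutes: 32 + 28 = 60 minutes = 1 hour
Adding 7 hours: 9 + 7 + 1 (carry) = 17 - 12 = 5
Final time: 5:00

Final answer: 5:00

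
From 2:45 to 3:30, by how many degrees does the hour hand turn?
The hour hand moves 0.5 degrees per minute.
Time elapsed: 3:30 - 2:45 = 45 minutes
Angular displacement: 45 x 0.5 = 22.5 degrees

Final answer: 22.5 degrees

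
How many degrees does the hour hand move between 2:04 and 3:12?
The hour hand moves 0.5 degrees per minute.
Time elapsed: 3:12 - 2:04 = 68 minutes
Angular displacement: 68 x 0.5 = 34 degrees

Final answer: 34 degrees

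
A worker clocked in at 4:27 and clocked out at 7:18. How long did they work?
From 4:27 to 7:18:
(7 x 60 + 18) - (4 x 60 + 27) = 438 - 267 = 171 minutes
= 2 hours and 51 minutes

Final answer: 2 hours and 51 minutes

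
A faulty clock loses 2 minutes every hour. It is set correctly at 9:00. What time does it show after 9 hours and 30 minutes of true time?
For every 60 true minutes, the faulty clock advances 60 - 2 = 58 minutes.
True elapsed: 9 hours and 30 minutes = 570 minutes.
Faulty clock advances: 570 x 58/60 = 551 minutes (drift: 19 minutes behind).
Shown time: 9:00 + 551 minutes = 6:11.

Final answer: 6:11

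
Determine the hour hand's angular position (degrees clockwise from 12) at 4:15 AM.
The hour hand moves 30 degrees per hour and 0.5 degrees per minute.
At 4:15: (4) x 30 + 15 x 0.5 = 120 + 7.5 = 127.5 degrees

Final answer: 127.5 degrees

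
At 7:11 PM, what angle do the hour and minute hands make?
Hour hand position: 7 x 30 + 11 x 0.5 = 215.5 degrees
Minute hand position: 11 x 6 = 66 degrees
Difference: |215.5 - 66| = 149.5 degrees
The angle between the hands is 149.5 degrees

Final answer: 149.5 degrees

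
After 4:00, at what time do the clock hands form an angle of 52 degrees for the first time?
At t minutes past 4:00, the hour hand is at 30 x 4 + 0.5t degrees and the minute hand is at 6t degrees.
The smaller angle between them is 52 degrees when |30H - 5.5t| = 52 or |30H - 5.5t| = 308.
With H = 4, solve 30 x 4 - 5.5t = +/- target for each target:
  t = (30 x 4 - 52) / 5.5 = 12.36
  t = (30 x 4 + 52) / 5.5 = 31.27
  t = (30 x 4 - 308) / 5.5 = -34.18 (outside (0, 60))
  t = (30 x 4 + 308) / 5.5 = 77.82 (outside (0, 60))
Valid solutions in (0, 60): {12.36, 31.27} minutes.
The first occurrence is t = 12.36 minutes.
The hands form a 52-degree angle at 12.36 minutes past 4:00.

Final answer: 12.36 minutes past 4:00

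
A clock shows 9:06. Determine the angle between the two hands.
Hour hand position: 9 x 30 + 6 x 0.5 = 273 degrees
Minute hand position: 6 x 6 = 36 degrees
Difference: |273 - 36| = 237 degrees
Since 237 > 180, the smaller angle is 360 - 237 = 123 degrees

Final answer: 123 degrees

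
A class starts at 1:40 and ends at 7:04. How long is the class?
From 1:40 to 7:04:
(7 x 60 + 4) - (1 x 60 + 40) = 424 - 100 = 324 minutes
= 5 hours and 24 minutes

Final answer: 5 hours and 24 minutes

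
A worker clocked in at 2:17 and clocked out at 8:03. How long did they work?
From 2:17 to 8:03:
(8 x 60 + 3) - (2 x 60 + 17) = 483 - 137 = 346 minutes
= 5 hours and 46 minutes

Final answer: 5 hours and 46 minutes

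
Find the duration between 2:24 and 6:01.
From 2:24 to 6:01:
(6 x 60 + 1) - (2 x 60 + 24) = 361 - 144 = 217 minutes
= 3 hours and 37 minutes

Final answer: 3 hours and 37 minutes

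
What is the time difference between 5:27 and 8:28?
From 5:27 to 8:28:
(8 x 60 + 28) - (5 x 60 + 27) = 508 - 327 = 181 minutes
= 3 hours and 1 minute

Final answer: 3 hours and 1 minute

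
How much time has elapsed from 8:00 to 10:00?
From 8:00 to 10:00:
(10 x 60 + 0) - (8 x 60 + 0) = 600 - 480 = 120 minutes
= 2 hours

Final answer: 2 hours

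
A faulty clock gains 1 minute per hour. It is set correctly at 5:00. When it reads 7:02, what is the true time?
For every 60 true minutes, the faulty clock advances 61 minutes, so 1 faulty-clock minute corresponds to 60/61 true minutes.
From 5:00 to 7:02 on the faulty dial is 122 minutes.
True elapsed: 122 x 60/61 = 120 minutes = 2 hours.
True time: 5:00 + 2 hours = 7:00.

Final answer: 7:00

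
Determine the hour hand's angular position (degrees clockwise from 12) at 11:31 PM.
The hour hand moves 30 degrees per hour and 0.5 degrees per minute.
At 11:31: (11) x 30 + 31 x 0.5 = 330 + 15.5 = 345.5 degrees

Final answer: 345.5 degrees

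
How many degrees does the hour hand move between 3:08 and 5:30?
The hour hand moves 0.5 degrees per minute.
Time elapsed: 5:30 - 3:08 = 142 minutes
Angular displacement: 142 x 0.5 = 71 degrees

Final answer: 71 degrees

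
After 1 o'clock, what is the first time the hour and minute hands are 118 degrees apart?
At t minutes past 1:00, the hour hand is at 30 x 1 + 0.5t degrees and the minute hand is at 6t degrees.
The smaller angle between them is 118 degrees when |30H - 5.5t| = 118 or |30H - 5.5t| = 242.
With H = 1, solve 30 x 1 - 5.5t = +/- target for each target:
  t = (30 x 1 - 118) / 5.5 = -16 (outside (0, 60))
  t = (30 x 1 + 118) / 5.5 = 26.91
  t = (30 x 1 - 242) / 5.5 = -38.55 (outside (0, 60))
  t = (30 x 1 + 242) / 5.5 = 49.45
Valid solutions in (0, 60): {26.91, 49.45} minutes.
The first occurrence is t = 26.91 minutes.
The hands form a 118-degree angle at 26.91 minutes past 1:00.

Final answer: 26.91 minutes past 1:00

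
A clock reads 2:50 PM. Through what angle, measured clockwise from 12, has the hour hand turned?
The hour hand moves 30 degrees per hour and 0.5 degrees per minute.
At 2:50: (2) x 30 + 50 x 0.5 = 60 + 25 = 85 degrees

Final answer: 85 degrees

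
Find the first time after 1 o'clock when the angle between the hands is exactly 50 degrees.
At t minutes past 1:00, the hour hand is at 30 x 1 + 0.5t degrees and the minute hand is at 6t degrees.
The smaller angle between them is 50 degrees when |30H - 5.5t| = 50 or |30H - 5.5t| = 310.
With H = 1, solve 30 x 1 - 5.5t = +/- target for each target:
  t = (30 x 1 - 50) / 5.5 = -3.64 (outside (0, 60))
  t = (30 x 1 + 50) / 5.5 = 14.55
  t = (30 x 1 - 310) / 5.5 = -50.91 (outside (0, 60))
  t = (30 x 1 + 310) / 5.5 = 61.82 (outside (0, 60))
Valid solutions in (0, 60): {14.55} minutes.
The first occurrence is t = 14.55 minutes.
The hands form a 50-degree angle at 14.55 minutes past 1:00.

Final answer: 14.55 minutes past 1:00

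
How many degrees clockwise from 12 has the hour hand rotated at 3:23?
The hour hand moves 30 degrees per hour and 0.5 degrees per minute.
At 3:23: (3) x 30 + 23 x 0.5 = 90 + 11.5 = 101.5 degrees

Final answer: 101.5 degrees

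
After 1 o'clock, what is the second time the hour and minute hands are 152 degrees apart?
At t minutes past 1:00, the hour hand is at 30 x 1 + 0.5t degrees and the minute hand is at 6t degrees.
The smaller angle between them is 152 degrees when |30H - 5.5t| = 152 or |30H - 5.5t| = 208.
With H = 1, solve 30 x 1 - 5.5t = +/- target for each target:
  t = (30 x 1 - 152) / 5.5 = -22.18 (outside (0, 60))
  t = (30 x 1 + 152) / 5.5 = 33.09
  t = (30 x 1 - 208) / 5.5 = -32.36 (outside (0, 60))
  t = (30 x 1 + 208) / 5.5 = 43.27
Valid solutions in (0, 60): {33.09, 43.27} minutes.
The second occurrence is t = 43.27 minutes.
The hands form a 152-degree angle at 43.27 minutes past 1:00.

Final answer: 43.27 minutes past 1:00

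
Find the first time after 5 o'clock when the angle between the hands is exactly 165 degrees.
At t minutes past 5:00, the hour hand is at 30 x 5 + 0.5t degrees and the minute hand is at 6t degrees.
The smaller angle between them is 165 degrees when |30H - 5.5t| = 165 or |30H - 5.5t| = 195.
With H = 5, solve 30 x 5 - 5.5t = +/- target for each target:
  t = (30 x 5 - 165) / 5.5 = -2.73 (outside (0, 60))
  t = (30 x 5 + 165) / 5.5 = 57.27
  t = (30 x 5 - 195) / 5.5 = -8.18 (outside (0, 60))
  t = (30 x 5 + 195) / 5.5 = 62.73 (outside (0, 60))
Valid solutions in (0, 60): {57.27} minutes.
The first occurrence is t = 57.27 minutes.
The hands form a 165-degree angle at 57.27 minutes past 5:00.

Final answer: 57.27 minutes past 5:00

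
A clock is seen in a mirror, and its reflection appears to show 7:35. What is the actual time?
Reflection across the vertical (12-6) axis maps a hand at angle A degrees to (360 - A) degrees, which sends a reading of T minutes past 12:00 to (720 - T) minutes past 12:00.
Mirror reads 7:35 = 455 minutes past 12:00.
Actual time: (720 - 455) mod 720 = 265 minutes = 4:25.

Final answer: 4:25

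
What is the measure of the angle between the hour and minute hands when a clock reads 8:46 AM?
Hour hand position: 8 x 30 + 46 x 0.5 = 263 degrees
Minute hand position: 46 x 6 = 276 degrees
Difference: |263 - 276| = 13 degrees
The angle between the hands is 13 degrees

Final answer: 13 degrees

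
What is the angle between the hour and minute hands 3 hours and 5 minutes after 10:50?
First find the time 3 hours and 5 minutes after 10:50.
Total minutes: 10 x 60 + 50 + 3 x 60 + 5 = 835.
835 mod 720 = 115 minutes = 1:55.
Now compute the angle at 1:55:
Hour hand: 1 x 30 + 55 x 0.5 = 57.5 degrees
Minute hand: 55 x 6 = 330 degrees
Difference: |57.5 - 330| = 272.5 degrees
Smaller angle: 360 - 272.5 = 87.5 degrees

Final answer: 87.5 degrees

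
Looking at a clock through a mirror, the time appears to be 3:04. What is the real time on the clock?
Reflection across the vertical (12-6) axis maps a hand at angle A degrees to (360 - A) degrees, which sends a reading of T minutes past 12:00 to (720 - T) minutes past 12:00.
Mirror reads 3:04 = 184 minutes past 12:00.
Actual time: (720 - 184) mod 720 = 536 minutes = 8:56.

Final answer: 8:56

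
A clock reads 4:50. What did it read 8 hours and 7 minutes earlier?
Starting time: 4:50 = 290 total minutes past 12:00
Subtracting: 8 hours and 7 minutes = 487 minutes
290 - 487 = -197 (negative, add 12 hours = 720) = 523 minutes
= 8 hours and 43 minutes past 12:00 = 8:43

Final answer: 8:43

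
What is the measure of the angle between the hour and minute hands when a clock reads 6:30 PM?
Hour hand position: 6 x 30 + 30 x 0.5 = 195 degrees
Minute hand position: 30 x 6 = 180 degrees
Difference: |195 - 180| = 15 degrees
The angle between the hands is 15 degrees

Final answer: 15 degrees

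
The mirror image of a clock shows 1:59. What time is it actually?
Reflection across the vertical (12-6) axis maps a hand at angle A degrees to (360 - A) degrees, which sends a reading of T minutes past 12:00 to (720 - T) minutes past 12:00.
Mirror reads 1:59 = 119 minutes past 12:00.
Actual time: (720 - 119) mod 720 = 601 minutes = 10:01.

Final answer: 10:01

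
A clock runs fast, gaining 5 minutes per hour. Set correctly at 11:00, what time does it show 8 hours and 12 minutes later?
For every 60 true minutes, the faulty clock advances 60 + 5 = 65 minutes.
True elapsed: 8 hours and 12 minutes = 492 minutes.
Faulty clock advances: 492 x 65/60 = 533 minutes (drift: 41 minutes ahead).
Shown time: 11:00 + 533 minutes = 7:53.

Final answer: 7:53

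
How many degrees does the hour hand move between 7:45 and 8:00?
The hour hand moves 0.5 degrees per minute.
Time elapsed: 8:00 - 7:45 = 15 minutes
Angular displacement: 15 x 0.5 = 7.5 degrees

Final answer: 7.5 degrees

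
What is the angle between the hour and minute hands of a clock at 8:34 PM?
Hour hand position: 8 x 30 + 34 x 0.5 = 257 degrees
Minute hand position: 34 x 6 = 204 degrees
Difference: |257 - 204| = 53 degrees
The angle between the hands is 53 degrees

Final answer: 53 degrees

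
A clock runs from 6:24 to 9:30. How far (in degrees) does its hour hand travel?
The hour hand moves 0.5 degrees per minute.
Time elapsed: 9:30 - 6:24 = 186 minutes
Angular displacement: 186 x 0.5 = 93 degrees

Final answer: 93 degrees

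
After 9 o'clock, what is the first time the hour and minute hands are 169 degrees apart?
At t minutes past 9:00, the hour hand is at 30 x 9 + 0.5t degrees and the minute hand is at 6t degrees.
The smaller angle between them is 169 degrees when |30H - 5.5t| = 169 or |30H - 5.5t| = 191.
With H = 9, solve 30 x 9 - 5.5t = +/- target for each target:
  t = (30 x 9 - 169) / 5.5 = 18.36
  t = (30 x 9 + 169) / 5.5 = 79.82 (outside (0, 60))
  t = (30 x 9 - 191) / 5.5 = 14.36
  t = (30 x 9 + 191) / 5.5 = 83.82 (outside (0, 60))
Valid solutions in (0, 60): {14.36, 18.36} minutes.
The first occurrence is t = 14.36 minutes.
The hands form a 169-degree angle at 14.36 minutes past 9:00.

Final answer: 14.36 minutes past 9:00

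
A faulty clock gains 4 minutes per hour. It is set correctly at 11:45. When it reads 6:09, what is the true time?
For every 60 true minutes, the faulty clock advances 64 minutes, so 1 faulty-clock minute corresponds to 60/64 true minutes.
From 11:45 to 6:09 on the faulty dial is 384 minutes.
True elapsed: 384 x 60/64 = 360 minutes = 6 hours.
True time: 11:45 + 6 hours = 5:45.

Final answer: 5:45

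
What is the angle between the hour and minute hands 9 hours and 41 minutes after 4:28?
First find the time 9 hours and 41 minutes after 4:28.
Total minutes: 4 x 60 + 28 + 9 x 60 + 41 = 849.
849 mod 720 = 129 minutes = 2:09.
Now compute the angle at 2:09:
Hour hand: 2 x 30 + 9 x 0.5 = 64.5 degrees
Minute hand: 9 x 6 = 54 degrees
Difference: |64.5 - 54| = 10.5 degrees
The angle is 10.5 degrees

Final answer: 10.5 degrees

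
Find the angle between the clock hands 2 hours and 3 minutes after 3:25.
First find the time 2 hours and 3 minutes after 3:25.
Total minutes: 3 x 60 + 25 + 2 x 60 + 3 = 328.
328 mod 720 = 328 minutes = 5:28.
Now compute the angle at 5:28:
Hour hand: 5 x 30 + 28 x 0.5 = 164 degrees
Minute hand: 28 x 6 = 168 degrees
Difference: |164 - 168| = 4 degrees
The angle is 4 degrees

Final answer: 4 degrees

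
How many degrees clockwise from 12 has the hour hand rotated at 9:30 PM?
The hour hand moves 30 degrees per hour and 0.5 degrees per minute.
At 9:30: (9) x 30 + 30 x 0.5 = 270 + 15 = 285 degrees

Final answer: 285 degrees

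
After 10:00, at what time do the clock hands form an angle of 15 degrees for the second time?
At t minutes past 10:00, the hour hand is at 30 x 10 + 0.5t degrees and the minute hand is at 6t degrees.
The smaller angle between them is 15 degrees when |30H - 5.5t| = 15 or |30H - 5.5t| = 345.
With H = 10, solve 30 x 10 - 5.5t = +/- target for each target:
  t = (30 x 10 - 15) / 5.5 = 51.82
  t = (30 x 10 + 15) / 5.5 = 57.27
  t = (30 x 10 - 345) / 5.5 = -8.18 (outside (0, 60))
  t = (30 x 10 + 345) / 5.5 = 117.27 (outside (0, 60))
Valid solutions in (0, 60): {51.82, 57.27} minutes.
The second occurrence is t = 57.27 minutes.
The hands form a 15-degree angle at 57.27 minutes past 10:00.

Final answer: 57.27 minutes past 10:00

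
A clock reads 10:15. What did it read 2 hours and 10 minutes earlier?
Starting time: 10:15 = 615 total minutes past 12:00
Subtracting: 2 hours and 10 minutes = 130 minutes
615 - 130 = 485 minutes
= 8 hours and 5 minutes past 12:00 = 8:05

Final answer: 8:05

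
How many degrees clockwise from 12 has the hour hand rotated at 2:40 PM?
The hour hand moves 30 degrees per hour and 0.5 degrees per minute.
At 2:40: (2) x 30 + 40 x 0.5 = 60 + 20 = 80 degrees

Final answer: 80 degrees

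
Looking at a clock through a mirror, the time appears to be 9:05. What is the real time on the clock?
Reflection across the vertical (12-6) axis maps a hand at angle A degrees to (360 - A) degrees, which sends a reading of T minutes past 12:00 to (720 - T) minutes past 12:00.
Mirror reads 9:05 = 545 minutes past 12:00.
Actual time: (720 - 545) mod 720 = 175 minutes = 2:55.

Final answer: 2:55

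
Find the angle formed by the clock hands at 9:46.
Hour hand position: 9 x 30 + 46 x 0.5 = 293 degrees
Minute hand position: 46 x 6 = 276 degrees
Difference: |293 - 276| = 17 degrees
The angle between the hands is 17 degrees

Final answer: 17 degrees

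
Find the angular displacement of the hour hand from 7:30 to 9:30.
The hour hand moves 0.5 degrees per minute.
Time elapsed: 9:30 - 7:30 = 120 minutes
Angular displacement: 120 x 0.5 = 60 degrees

Final answer: 60 degrees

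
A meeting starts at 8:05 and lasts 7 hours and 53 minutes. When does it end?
Starting time: 8:05
Adding 53 minutes to 5 minutes: 5 + 53 = 58 minutes
Adding 7 hours: 8 + 7 = 15 - 12 = 3
Final time: 3:58

Final answer: 3:58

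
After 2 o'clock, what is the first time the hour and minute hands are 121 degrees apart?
At t minutes past 2:00, the hour hand is at 30 x 2 + 0.5t degrees and the minute hand is at 6t degrees.
The smaller angle between them is 121 degrees when |30H - 5.5t| = 121 or |30H - 5.5t| = 239.
With H = 2, solve 30 x 2 - 5.5t = +/- target for each target:
  t = (30 x 2 - 121) / 5.5 = -11.09 (outside (0, 60))
  t = (30 x 2 + 121) / 5.5 = 32.91
  t = (30 x 2 - 239) / 5.5 = -32.55 (outside (0, 60))
  t = (30 x 2 + 239) / 5.5 = 54.36
Valid solutions in (0, 60): {32.91, 54.36} minutes.
The first occurrence is t = 32.91 minutes.
The hands form a 121-degree angle at 32.91 minutes past 2:00.

Final answer: 32.91 minutes past 2:00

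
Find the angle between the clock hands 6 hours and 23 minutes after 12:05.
First find the time 6 hours and 23 minutes after 12:05.
Total minutes: 12 x 60 + 5 + 6 x 60 + 23 = 1108.
1108 mod 720 = 388 minutes = 6:28.
Now compute the angle at 6:28:
Hour hand: 6 x 30 + 28 x 0.5 = 194 degrees
Minute hand: 28 x 6 = 168 degrees
Difference: |194 - 168| = 26 degrees
The angle is 26 degrees

Final answer: 26 degrees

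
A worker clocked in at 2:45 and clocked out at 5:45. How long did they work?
From 2:45 to 5:45:
(5 x 60 + 45) - (2 x 60 + 45) = 345 - 165 = 180 minutes
= 3 hours

Final answer: 3 hours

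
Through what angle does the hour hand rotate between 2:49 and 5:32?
The hour hand moves 0.5 degrees per minute.
Time elapsed: 5:32 - 2:49 = 163 minutes
Angular displacement: 163 x 0.5 = 81.5 degrees

Final answer: 81.5 degrees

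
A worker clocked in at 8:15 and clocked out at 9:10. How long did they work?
From 8:15 to 9:10:
(9 x 60 + 10) - (8 x 60 + 15) = 550 - 495 = 55 minutes
= 55 minutes

Final answer: 55 minutes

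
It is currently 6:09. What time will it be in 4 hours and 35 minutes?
Starting time: 6:09
Adding 35 minutes to 9 minutes: 9 + 35 = 44 minutes
Adding 4 hours: 6 + 4 = 10
Final time: 10:44

Final answer: 10:44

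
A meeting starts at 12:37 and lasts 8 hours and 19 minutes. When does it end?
Starting time: 12:37
Adding 19 minutes to 37 minutes: 37 + 19 = 56 minutes
Adding 8 hours: 12 + 8 = 20 - 12 = 8
Final time: 8:56

Final answer: 8:56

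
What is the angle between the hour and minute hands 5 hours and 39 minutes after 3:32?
First find the time 5 hours and 39 minutes after 3:32.
Total minutes: 3 x 60 + 32 + 5 x 60 + 39 = 551.
551 mod 720 = 551 minutes = 9:11.
Now compute the angle at 9:11:
Hour hand: 9 x 30 + 11 x 0.5 = 275.5 degrees
Minute hand: 11 x 6 = 66 degrees
Difference: |275.5 - 66| = 209.5 degrees
Smaller angle: 360 - 209.5 = 150.5 degrees

Final answer: 150.5 degrees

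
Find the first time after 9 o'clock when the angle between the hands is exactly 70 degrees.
At t minutes past 9:00, the hour hand is at 30 x 9 + 0.5t degrees and the minute hand is at 6t degrees.
The smaller angle between them is 70 degrees when |30H - 5.5t| = 70 or |30H - 5.5t| = 290.
With H = 9, solve 30 x 9 - 5.5t = +/- target for each target:
  t = (30 x 9 - 70) / 5.5 = 36.36
  t = (30 x 9 + 70) / 5.5 = 61.82 (outside (0, 60))
  t = (30 x 9 - 290) / 5.5 = -3.64 (outside (0, 60))
  t = (30 x 9 + 290) / 5.5 = 101.82 (outside (0, 60))
Valid solutions in (0, 60): {36.36} minutes.
The first occurrence is t = 36.36 minutes.
The hands form a 70-degree angle at 36.36 minutes past 9:00.

Final answer: 36.36 minutes past 9:00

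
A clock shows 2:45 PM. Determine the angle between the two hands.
Hour hand position: 2 x 30 + 45 x 0.5 = 82.5 degrees
Minute hand position: 45 x 6 = 270 degrees
Difference: |82.5 - 270| = 187.5 degrees
Since 187.5 > 180, the smaller angle is 360 - 187.5 = 172.5 degrees

Final answer: 172.5 degrees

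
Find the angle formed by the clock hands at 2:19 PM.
Hour hand position: 2 x 30 + 19 x 0.5 = 69.5 degrees
Minute hand position: 19 x 6 = 114 degrees
Difference: |69.5 - 114| = 44.5 degrees
The angle between the hands is 44.5 degrees

Final answer: 44.5 degrees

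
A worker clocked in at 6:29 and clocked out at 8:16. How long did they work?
From 6:29 to 8:16:
(8 x 60 + 16) - (6 x 60 + 29) = 496 - 389 = 107 minutes
= 1 hour and 47 minutes

Final answer: 1 hour and 47 minutes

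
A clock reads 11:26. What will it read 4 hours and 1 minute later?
Starting time: 11:26
Adding 1 minute to 26 minutes: 26 + 1 = 27 minutes
Adding 4 hours: 11 + 4 = 15 - 12 = 3
Final time: 3:27

Final answer: 3:27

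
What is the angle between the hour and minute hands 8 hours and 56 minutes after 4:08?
First find the time 8 hours and 56 minutes after 4:08.
Total minutes: 4 x 60 + 8 + 8 x 60 + 56 = 784.
784 mod 720 = 64 minutes = 1:04.
Now compute the angle at 1:04:
Hour hand: 1 x 30 + 4 x 0.5 = 32 degrees
Minute hand: 4 x 6 = 24 degrees
Difference: |32 - 24| = 8 degrees
The angle is 8 degrees

Final answer: 8 degrees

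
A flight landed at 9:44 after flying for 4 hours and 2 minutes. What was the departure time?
Starting time: 9:44 = 584 total minutes past 12:00
Subtracting: 4 hours and 2 minutes = 242 minutes
584 - 242 = 342 minutes
= 5 hours and 42 minutes past 12:00 = 5:42

Final answer: 5:42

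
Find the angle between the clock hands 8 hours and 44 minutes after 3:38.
First find the time 8 hours and 44 minutes after 3:38.
Total minutes: 3 x 60 + 38 + 8 x 60 + 44 = 742.
742 mod 720 = 22 minutes = 12:22.
Now compute the angle at 12:22:
Hour hand: 0 x 30 + 22 x 0.5 = 11 degrees
Minute hand: 22 x 6 = 132 degrees
Difference: |11 - 132| = 121 degrees
The angle is 121 degrees

Final answer: 121 degrees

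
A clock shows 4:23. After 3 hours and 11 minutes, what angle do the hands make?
First find the time 3 hours and 11 minutes after 4:23.
Total minutes: 4 x 60 + 23 + 3 x 60 + 11 = 454.
454 mod 720 = 454 minutes = 7:34.
Now compute the angle at 7:34:
Hour hand: 7 x 30 + 34 x 0.5 = 227 degrees
Minute hand: 34 x 6 = 204 degrees
Difference: |227 - 204| = 23 degrees
The angle is 23 degrees

Final answer: 23 degrees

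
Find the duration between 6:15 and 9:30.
From 6:15 to 9:30:
(9 x 60 + 30) - (6 x 60 + 15) = 570 - 375 = 195 minutes
= 3 hours and 15 minutes

Final answer: 3 hours and 15 minutes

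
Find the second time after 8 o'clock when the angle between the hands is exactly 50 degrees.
At t minutes past 8:00, the hour hand is at 30 x 8 + 0.5t degrees and the minute hand is at 6t degrees.
The smaller angle between them is 50 degrees when |30H - 5.5t| = 50 or |30H - 5.5t| = 310.
With H = 8, solve 30 x 8 - 5.5t = +/- target for each target:
  t = (30 x 8 - 50) / 5.5 = 34.55
  t = (30 x 8 + 50) / 5.5 = 52.73
  t = (30 x 8 - 310) / 5.5 = -12.73 (outside (0, 60))
  t = (30 x 8 + 310) / 5.5 = 100 (outside (0, 60))
Valid solutions in (0, 60): {34.55, 52.73} minutes.
The second occurrence is t = 52.73 minutes.
The hands form a 50-degree angle at 52.73 minutes past 8:00.

Final answer: 52.73 minutes past 8:00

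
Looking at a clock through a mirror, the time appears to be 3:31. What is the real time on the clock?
Reflection across the vertical (12-6) axis maps a hand at angle A degrees to (360 - A) degrees, which sends a reading of T minutes past 12:00 to (720 - T) minutes past 12:00.
Mirror reads 3:31 = 211 minutes past 12:00.
Actual time: (720 - 211) mod 720 = 509 minutes = 8:29.

Final answer: 8:29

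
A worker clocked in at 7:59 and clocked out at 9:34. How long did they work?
From 7:59 to 9:34:
(9 x 60 + 34) - (7 x 60 + 59) = 574 - 479 = 95 minutes
= 1 hour and 35 minutes

Final answer: 1 hour and 35 minutes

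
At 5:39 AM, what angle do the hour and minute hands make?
Hour hand position: 5 x 30 + 39 x 0.5 = 169.5 degrees
Minute hand position: 39 x 6 = 234 degrees
Difference: |169.5 - 234| = 64.5 degrees
The angle between the hands is 64.5 degrees

Final answer: 64.5 degrees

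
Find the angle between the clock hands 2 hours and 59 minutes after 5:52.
First find the time 2 hours and 59 minutes after 5:52.
Total minutes: 5 x 60 + 52 + 2 x 60 + 59 = 531.
531 mod 720 = 531 minutes = 8:51.
Now compute the angle at 8:51:
Hour hand: 8 x 30 + 51 x 0.5 = 265.5 degrees
Minute hand: 51 x 6 = 306 degrees
Difference: |265.5 - 306| = 40.5 degrees
The angle is 40.5 degrees

Final answer: 40.5 degrees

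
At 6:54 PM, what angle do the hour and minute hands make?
Hour hand position: 6 x 30 + 54 x 0.5 = 207 degrees
Minute hand position: 54 x 6 = 324 degrees
Difference: |207 - 324| = 117 degrees
The angle between the hands is 117 degrees

Final answer: 117 degrees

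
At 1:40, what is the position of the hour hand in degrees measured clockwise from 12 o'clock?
The hour hand moves 30 degrees per hour and 0.5 degrees per minute.
At 1:40: (1) x 30 + 40 x 0.5 = 30 + 20 = 50 degrees

Final answer: 50 degrees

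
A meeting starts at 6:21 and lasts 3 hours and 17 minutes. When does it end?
Starting time: 6:21
Adding 17 minutes to 21 minutes: 21 + 17 = 38 minutes
Adding 3 hours: 6 + 3 = 9
Final time: 9:38

Final answer: 9:38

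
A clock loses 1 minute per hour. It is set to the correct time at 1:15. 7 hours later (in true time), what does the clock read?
For every 60 true minutes, the faulty clock advances 60 - 1 = 59 minutes.
True elapsed: 7 hours = 420 minutes.
Faulty clock advances: 420 x 59/60 = 413 minutes (drift: 7 minutes behind).
Shown time: 1:15 + 413 minutes = 8:08.

Final answer: 8:08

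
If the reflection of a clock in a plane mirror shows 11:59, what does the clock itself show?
Reflection across the vertical (12-6) axis maps a hand at angle A degrees to (360 - A) degrees, which sends a reading of T minutes past 12:00 to (720 - T) minutes past 12:00.
Mirror reads 11:59 = 719 minutes past 12:00.
Actual time: (720 - 719) mod 720 = 1 minutes = 12:01.

Final answer: 12:01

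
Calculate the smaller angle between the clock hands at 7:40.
Hour hand position: 7 x 30 + 40 x 0.5 = 230 degrees
Minute hand position: 40 x 6 = 240 degrees
Difference: |230 - 240| = 10 degrees
The angle between the hands is 10 degrees

Final answer: 10 degrees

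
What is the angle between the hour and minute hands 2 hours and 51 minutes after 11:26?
First find the time 2 hours and 51 minutes after 11:26.
Total minutes: 11 x 60 + 26 + 2 x 60 + 51 = 857.
857 mod 720 = 137 minutes = 2:17.
Now compute the angle at 2:17:
Hour hand: 2 x 30 + 17 x 0.5 = 68.5 degrees
Minute hand: 17 x 6 = 102 degrees
Difference: |68.5 - 102| = 33.5 degrees
The angle is 33.5 degrees

Final answer: 33.5 degrees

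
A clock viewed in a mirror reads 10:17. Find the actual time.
Reflection across the vertical (12-6) axis maps a hand at angle A degrees to (360 - A) degrees, which sends a reading of T minutes past 12:00 to (720 - T) minutes past 12:00.
Mirror reads 10:17 = 617 minutes past 12:00.
Actual time: (720 - 617) mod 720 = 103 minutes = 1:43.

Final answer: 1:43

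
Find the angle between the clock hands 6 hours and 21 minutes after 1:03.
First find the time 6 hours and 21 minutes after 1:03.
Total minutes: 1 x 60 + 3 + 6 x 60 + 21 = 444.
444 mod 720 = 444 minutes = 7:24.
Now compute the angle at 7:24:
Hour hand: 7 x 30 + 24 x 0.5 = 222 degrees
Minute hand: 24 x 6 = 144 degrees
Difference: |222 - 144| = 78 degrees
The angle is 78 degrees

Final answer: 78 degrees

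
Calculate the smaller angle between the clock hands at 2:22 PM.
Hour hand position: 2 x 30 + 22 x 0.5 = 71 degrees
Minute hand position: 22 x 6 = 132 degrees
Difference: |71 - 132| = 61 degrees
The angle between the hands is 61 degrees

Final answer: 61 degrees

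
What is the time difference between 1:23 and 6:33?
From 1:23 to 6:33:
(6 x 60 + 33) - (1 x 60 + 23) = 393 - 83 = 310 minutes
= 5 hours and 10 minutes

Final answer: 5 hours and 10 minutes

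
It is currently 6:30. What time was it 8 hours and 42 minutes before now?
Starting time: 6:30 = 390 total minutes past 12:00
Subtracting: 8 hours and 42 minutes = 522 minutes
390 - 522 = -132 (negative, add 12 hours = 720) = 588 minutes
= 9 hours and 48 minutes past 12:00 = 9:48

Final answer: 9:48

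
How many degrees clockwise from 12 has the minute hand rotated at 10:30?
The minute hand moves 6 degrees per minute.
At 10:30: 30 x 6 = 180 degrees

Final answer: 180 degrees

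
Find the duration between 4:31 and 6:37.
From 4:31 to 6:37:
(6 x 60 + 37) - (4 x 60 + 31) = 397 - 271 = 126 minutes
= 2 hours and 6 minutes

Final answer: 2 hours and 6 minutes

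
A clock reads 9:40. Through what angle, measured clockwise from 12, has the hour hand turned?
The hour hand moves 30 degrees per hour and 0.5 degrees per minute.
At 9:40: (9) x 30 + 40 x 0.5 = 270 + 20 = 290 degrees

Final answer: 290 degrees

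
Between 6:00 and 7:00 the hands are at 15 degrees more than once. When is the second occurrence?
At t minutes past 6:00, the hour hand is at 30 x 6 + 0.5t degrees and the minute hand is at 6t degrees.
The smaller angle between them is 15 degrees when |30H - 5.5t| = 15 or |30H - 5.5t| = 345.
With H = 6, solve 30 x 6 - 5.5t = +/- target for each target:
  t = (30 x 6 - 15) / 5.5 = 30
  t = (30 x 6 + 15) / 5.5 = 35.45
  t = (30 x 6 - 345) / 5.5 = -30 (outside (0, 60))
  t = (30 x 6 + 345) / 5.5 = 95.45 (outside (0, 60))
Valid solutions in (0, 60): {30, 35.45} minutes.
The second occurrence is t = 35.45 minutes.
The hands form a 15-degree angle at 35.45 minutes past 6:00.

Final answer: 35.45 minutes past 6:00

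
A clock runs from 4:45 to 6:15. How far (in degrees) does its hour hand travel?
The hour hand moves 0.5 degrees per minute.
Time elapsed: 6:15 - 4:45 = 90 minutes
Angular displacement: 90 x 0.5 = 45 degrees

Final answer: 45 degrees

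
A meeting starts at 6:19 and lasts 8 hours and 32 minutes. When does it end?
Starting time: 6:19
Adding 32 minutes to 19 minutes: 19 + 32 = 51 minutes
Adding 8 hours: 6 + 8 = 14 - 12 = 2
Final time: 2:51

Final answer: 2:51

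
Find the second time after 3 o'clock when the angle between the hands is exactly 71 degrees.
At t minutes past 3:00, the hour hand is at 30 x 3 + 0.5t degrees and the minute hand is at 6t degrees.
The smaller angle between them is 71 degrees when |30H - 5.5t| = 71 or |30H - 5.5t| = 289.
With H = 3, solve 30 x 3 - 5.5t = +/- target for each target:
  t = (30 x 3 - 71) / 5.5 = 3.45
  t = (30 x 3 + 71) / 5.5 = 29.27
  t = (30 x 3 - 289) / 5.5 = -36.18 (outside (0, 60))
  t = (30 x 3 + 289) / 5.5 = 68.91 (outside (0, 60))
Valid solutions in (0, 60): {3.45, 29.27} minutes.
The second occurrence is t = 29.27 minutes.
The hands form a 71-degree angle at 29.27 minutes past 3:00.

Final answer: 29.27 minutes past 3:00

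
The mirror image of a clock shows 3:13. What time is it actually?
Reflection across the vertical (12-6) axis maps a hand at angle A degrees to (360 - A) degrees, which sends a reading of T minutes past 12:00 to (720 - T) minutes past 12:00.
Mirror reads 3:13 = 193 minutes past 12:00.
Actual time: (720 - 193) mod 720 = 527 minutes = 8:47.

Final answer: 8:47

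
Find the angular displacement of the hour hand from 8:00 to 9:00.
The hour hand moves 0.5 degrees per minute.
Time elapsed: 9:00 - 8:00 = 60 minutes
Angular displacement: 60 x 0.5 = 30 degrees

Final answer: 30 degrees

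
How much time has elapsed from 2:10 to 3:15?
From 2:10 to 3:15:
(3 x 60 + 15) - (2 x 60 + 10) = 195 - 130 = 65 minutes
= 1 hour and 5 minutes

Final answer: 1 hour and 5 minutes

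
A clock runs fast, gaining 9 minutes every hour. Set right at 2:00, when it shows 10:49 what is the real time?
For every 60 true minutes, the faulty clock advances 69 minutes, so 1 faulty-clock minute corresponds to 60/69 true minutes.
From 2:00 to 10:49 on the faulty dial is 529 minutes.
True elapsed: 529 x 60/69 = 460 minutes = 7 hours and 40 minutes.
True time: 2:00 + 7 hours and 40 minutes = 9:40.

Final answer: 9:40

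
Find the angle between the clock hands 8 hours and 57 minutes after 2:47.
First find the time 8 hours and 57 minutes after 2:47.
Total minutes: 2 x 60 + 47 + 8 x 60 + 57 = 704.
704 mod 720 = 704 minutes = 11:44.
Now compute the angle at 11:44:
Hour hand: 11 x 30 + 44 x 0.5 = 352 degrees
Minute hand: 44 x 6 = 264 degrees
Difference: |352 - 264| = 88 degrees
The angle is 88 degrees

Final answer: 88 degrees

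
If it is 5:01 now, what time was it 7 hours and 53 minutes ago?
Starting time: 5:01 = 301 total minutes past 12:00
Subtracting: 7 hours and 53 minutes = 473 minutes
301 - 473 = -172 (negative, add 12 hours = 720) = 548 minutes
= 9 hours and 8 minutes past 12:00 = 9:08

Final answer: 9:08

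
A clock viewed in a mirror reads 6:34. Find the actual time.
Reflection across the vertical (12-6) axis maps a hand at angle A degrees to (360 - A) degrees, which sends a reading of T minutes past 12:00 to (720 - T) minutes past 12:00.
Mirror reads 6:34 = 394 minutes past 12:00.
Actual time: (720 - 394) mod 720 = 326 minutes = 5:26.

Final answer: 5:26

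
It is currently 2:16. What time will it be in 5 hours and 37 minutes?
Starting time: 2:16
Adding 37 minutes to 16 minutes: 16 + 37 = 53 minutes
Adding 5 hours: 2 + 5 = 7
Final time: 7:53

Final answer: 7:53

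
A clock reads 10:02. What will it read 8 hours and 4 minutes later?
Starting time: 10:02
Adding 4 minutes to 2 minutes: 2 + 4 = 6 minutes
Adding 8 hours: 10 + 8 = 18 - 12 = 6
Final time: 6:06

Final answer: 6:06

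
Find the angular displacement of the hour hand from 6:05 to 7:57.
The hour hand moves 0.5 degrees per minute.
Time elapsed: 7:57 - 6:05 = 112 minutes
Angular displacement: 112 x 0.5 = 56 degrees

Final answer: 56 degrees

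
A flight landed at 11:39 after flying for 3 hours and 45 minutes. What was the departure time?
Starting time: 11:39 = 699 total minutes past 12:00
Subtracting: 3 hours and 45 minutes = 225 minutes
699 - 225 = 474 minutes
= 7 hours and 54 minutes past 12:00 = 7:54

Final answer: 7:54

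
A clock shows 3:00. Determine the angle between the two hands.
Hour hand position: 3 x 30 + 0 x 0.5 = 90 degrees
Minute hand position: 0 x 6 = 0 degrees
Difference: |90 - 0| = 90 degrees
The angle between the hands is 90 degrees

Final answer: 90 degrees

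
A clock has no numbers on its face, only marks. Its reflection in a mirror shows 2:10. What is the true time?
Reflection across the vertical (12-6) axis maps a hand at angle A degrees to (360 - A) degrees, which sends a reading of T minutes past 12:00 to (720 - T) minutes past 12:00.
Mirror reads 2:10 = 130 minutes past 12:00.
Actual time: (720 - 130) mod 720 = 590 minutes = 9:50.

Final answer: 9:50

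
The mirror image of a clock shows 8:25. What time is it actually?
Reflection across the vertical (12-6) axis maps a hand at angle A degrees to (360 - A) degrees, which sends a reading of T minutes past 12:00 to (720 - T) minutes past 12:00.
Mirror reads 8:25 = 505 minutes past 12:00.
Actual time: (720 - 505) mod 720 = 215 minutes = 3:35.

Final answer: 3:35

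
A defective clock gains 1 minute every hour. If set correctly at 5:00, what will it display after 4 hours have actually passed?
For every 60 true minutes, the faulty clock advances 60 + 1 = 61 minutes.
True elapsed: 4 hours = 240 minutes.
Faulty clock advances: 240 x 61/60 = 244 minutes (drift: 4 minutes ahead).
Shown time: 5:00 + 244 minutes = 9:04.

Final answer: 9:04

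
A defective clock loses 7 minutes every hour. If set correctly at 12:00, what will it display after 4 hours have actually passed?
For every 60 true minutes, the faulty clock advances 60 - 7 = 53 minutes.
True elapsed: 4 hours = 240 minutes.
Faulty clock advances: 240 x 53/60 = 212 minutes (drift: 28 minutes behind).
Shown time: 12:00 + 212 minutes = 3:32.

Final answer: 3:32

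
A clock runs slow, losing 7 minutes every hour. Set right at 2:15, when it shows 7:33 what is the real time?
For every 60 true minutes, the faulty clock advances 53 minutes, so 1 faulty-clock minute corresponds to 60/53 true minutes.
From 2:15 to 7:33 on the faulty dial is 318 minutes.
True elapsed: 318 x 60/53 = 360 minutes = 6 hours.
True time: 2:15 + 6 hours = 8:15.

Final answer: 8:15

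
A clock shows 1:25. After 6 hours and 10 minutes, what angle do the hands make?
First find the time 6 hours and 10 minutes after 1:25.
Total minutes: 1 x 60 + 25 + 6 x 60 + 10 = 455.
455 mod 720 = 455 minutes = 7:35.
Now compute the angle at 7:35:
Hour hand: 7 x 30 + 35 x 0.5 = 227.5 degrees
Minute hand: 35 x 6 = 210 degrees
Difference: |227.5 - 210| = 17.5 degrees
The angle is 17.5 degrees

Final answer: 17.5 degrees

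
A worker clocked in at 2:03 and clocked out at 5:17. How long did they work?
From 2:03 to 5:17:
(5 x 60 + 17) - (2 x 60 + 3) = 317 - 123 = 194 minutes
= 3 hours and 14 minutes

Final answer: 3 hours and 14 minutes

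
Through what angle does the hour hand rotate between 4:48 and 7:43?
The hour hand moves 0.5 degrees per minute.
Time elapsed: 7:43 - 4:48 = 175 minutes
Angular displacement: 175 x 0.5 = 87.5 degrees

Final answer: 87.5 degrees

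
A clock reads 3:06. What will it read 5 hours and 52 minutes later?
Starting time: 3:06
Adding 52 minutes to 6 minutes: 6 + 52 = 58 minutes
Adding 5 hours: 3 + 5 = 8
Final time: 8:58

Final answer: 8:58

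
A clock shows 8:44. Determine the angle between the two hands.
Hour hand position: 8 x 30 + 44 x 0.5 = 262 degrees
Minute hand position: 44 x 6 = 264 degrees
Difference: |262 - 264| = 2 degrees
The angle between the hands is 2 degrees

Final answer: 2 degrees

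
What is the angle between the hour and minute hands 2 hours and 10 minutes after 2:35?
First find the time 2 hours and 10 minutes after 2:35.
Total minutes: 2 x 60 + 35 + 2 x 60 + 10 = 285.
285 mod 720 = 285 minutes = 4:45.
Now compute the angle at 4:45:
Hour hand: 4 x 30 + 45 x 0.5 = 142.5 degrees
Minute hand: 45 x 6 = 270 degrees
Difference: |142.5 - 270| = 127.5 degrees
The angle is 127.5 degrees

Final answer: 127.5 degrees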